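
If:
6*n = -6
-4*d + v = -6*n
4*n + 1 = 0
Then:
No Solution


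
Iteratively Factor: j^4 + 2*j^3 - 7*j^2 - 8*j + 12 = (j - 2)*(j^3 + 4*j^2 + j - 6) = (j - 2)*(j + 3)*(j^2 + j - 2) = (j - 2)*(j - 1)*(j + 3)*(j + 2)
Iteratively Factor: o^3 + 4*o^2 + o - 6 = (o - 1)*(o^2 + 5*o + 6) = (o - 1)*(o + 3)*(o + 2)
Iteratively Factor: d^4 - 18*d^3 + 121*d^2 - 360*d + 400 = (d - 5)*(d^3 - 13*d^2 + 56*d - 80) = (d - 5)*(d - 4)*(d^2 - 9*d + 20) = (d - 5)*(d - 4)^2*(d - 5)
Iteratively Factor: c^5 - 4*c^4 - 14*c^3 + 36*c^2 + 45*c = (c - 5)*(c^4 + c^3 - 9*c^2 - 9*c) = c*(c - 5)*(c^3 + c^2 - 9*c - 9) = c*(c - 5)*(c + 3)*(c^2 - 2*c - 3) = c*(c - 5)*(c + 1)*(c + 3)*(c - 3)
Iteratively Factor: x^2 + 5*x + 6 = (x + 2)*(x + 3)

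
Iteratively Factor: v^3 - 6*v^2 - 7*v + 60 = (v + 3)*(v^2 - 9*v + 20) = (v - 4)*(v + 3)*(v - 5)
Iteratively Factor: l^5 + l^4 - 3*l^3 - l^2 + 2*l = (l - 1)*(l^4 + 2*l^3 - l^2 - 2*l) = (l - 1)^2*(l^3 + 3*l^2 + 2*l) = l*(l - 1)^2*(l^2 + 3*l + 2) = l*(l - 1)^2*(l + 1)*(l + 2)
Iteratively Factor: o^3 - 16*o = (o - 4)*(o^2 + 4*o) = o*(o - 4)*(o + 4)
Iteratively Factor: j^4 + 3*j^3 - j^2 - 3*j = (j + 3)*(j^3 - j) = (j + 1)*(j + 3)*(j^2 - j) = (j - 1)*(j + 1)*(j + 3)*(j)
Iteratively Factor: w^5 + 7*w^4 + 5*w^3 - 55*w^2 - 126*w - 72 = (w + 2)*(w^4 + 5*w^3 - 5*w^2 - 45*w - 36) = (w - 3)*(w + 2)*(w^3 + 8*w^2 + 19*w + 12) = (w - 3)*(w + 2)*(w + 3)*(w^2 + 5*w + 4) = (w - 3)*(w + 2)*(w + 3)*(w + 4)*(w + 1)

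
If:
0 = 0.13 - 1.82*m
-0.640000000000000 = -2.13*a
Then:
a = 0.30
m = 0.07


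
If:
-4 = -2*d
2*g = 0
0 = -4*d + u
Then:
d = 2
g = 0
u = 8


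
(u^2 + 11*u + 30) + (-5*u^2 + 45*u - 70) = -4*u^2 + 56*u - 40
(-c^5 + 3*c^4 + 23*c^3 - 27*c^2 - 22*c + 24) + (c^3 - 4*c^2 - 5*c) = -c^5 + 3*c^4 + 24*c^3 - 31*c^2 - 27*c + 24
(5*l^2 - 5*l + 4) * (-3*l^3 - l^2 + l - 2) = -15*l^5 + 10*l^4 - 2*l^3 - 19*l^2 + 14*l - 8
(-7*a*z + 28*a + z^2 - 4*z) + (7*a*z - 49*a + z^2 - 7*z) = -21*a + 2*z^2 - 11*z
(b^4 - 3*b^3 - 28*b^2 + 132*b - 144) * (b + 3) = b^5 - 37*b^3 + 48*b^2 + 252*b - 432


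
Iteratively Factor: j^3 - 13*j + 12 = (j - 1)*(j^2 + j - 12) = (j - 1)*(j + 4)*(j - 3)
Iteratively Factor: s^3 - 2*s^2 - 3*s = (s - 3)*(s^2 + s) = (s - 3)*(s + 1)*(s)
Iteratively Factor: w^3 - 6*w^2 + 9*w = (w - 3)*(w^2 - 3*w) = w*(w - 3)*(w - 3)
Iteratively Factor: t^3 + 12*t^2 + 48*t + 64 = (t + 4)*(t^2 + 8*t + 16) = (t + 4)^2*(t + 4)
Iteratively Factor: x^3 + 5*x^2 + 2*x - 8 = (x + 2)*(x^2 + 3*x - 4) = (x - 1)*(x + 2)*(x + 4)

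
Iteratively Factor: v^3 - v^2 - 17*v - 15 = (v + 1)*(v^2 - 2*v - 15) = (v + 1)*(v + 3)*(v - 5)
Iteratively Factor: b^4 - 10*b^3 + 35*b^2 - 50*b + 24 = (b - 2)*(b^3 - 8*b^2 + 19*b - 12) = (b - 2)*(b - 1)*(b^2 - 7*b + 12) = (b - 4)*(b - 2)*(b - 1)*(b - 3)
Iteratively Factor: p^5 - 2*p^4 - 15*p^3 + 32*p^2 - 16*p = (p - 1)*(p^4 - p^3 - 16*p^2 + 16*p) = p*(p - 1)*(p^3 - p^2 - 16*p + 16) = p*(p - 1)^2*(p^2 - 16) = p*(p - 1)^2*(p + 4)*(p - 4)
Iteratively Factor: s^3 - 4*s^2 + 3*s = (s)*(s^2 - 4*s + 3) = s*(s - 3)*(s - 1)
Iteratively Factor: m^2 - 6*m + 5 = (m - 1)*(m - 5)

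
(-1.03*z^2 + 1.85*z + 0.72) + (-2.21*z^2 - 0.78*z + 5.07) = -3.24*z^2 + 1.07*z + 5.79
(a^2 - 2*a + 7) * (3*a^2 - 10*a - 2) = 3*a^4 - 16*a^3 + 39*a^2 - 66*a - 14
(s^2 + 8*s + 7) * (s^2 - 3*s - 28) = s^4 + 5*s^3 - 45*s^2 - 245*s - 196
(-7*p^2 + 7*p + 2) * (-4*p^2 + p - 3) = 28*p^4 - 35*p^3 + 20*p^2 - 19*p - 6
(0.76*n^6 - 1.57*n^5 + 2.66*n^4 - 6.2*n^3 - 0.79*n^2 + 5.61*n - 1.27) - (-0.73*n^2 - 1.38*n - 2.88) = 0.76*n^6 - 1.57*n^5 + 2.66*n^4 - 6.2*n^3 - 0.0600000000000001*n^2 + 6.99*n + 1.61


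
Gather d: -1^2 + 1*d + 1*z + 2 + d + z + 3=2*d + 2*z + 4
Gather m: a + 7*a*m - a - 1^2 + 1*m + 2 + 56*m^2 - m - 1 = 7*a*m + 56*m^2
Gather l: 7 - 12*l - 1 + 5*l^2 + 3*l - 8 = 5*l^2 - 9*l - 2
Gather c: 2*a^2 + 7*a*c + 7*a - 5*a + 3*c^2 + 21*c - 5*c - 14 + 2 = 2*a^2 + 2*a + 3*c^2 + c*(7*a + 16) - 12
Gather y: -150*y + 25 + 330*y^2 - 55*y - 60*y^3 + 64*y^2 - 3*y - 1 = -60*y^3 + 394*y^2 - 208*y + 24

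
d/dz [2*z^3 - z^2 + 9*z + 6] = 6*z^2 - 2*z + 9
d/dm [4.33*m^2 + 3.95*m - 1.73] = 8.66*m + 3.95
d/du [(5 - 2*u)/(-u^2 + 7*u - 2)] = (-2*u^2 + 10*u - 31)/(u^4 - 14*u^3 + 53*u^2 - 28*u + 4)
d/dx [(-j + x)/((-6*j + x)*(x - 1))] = ((-j + x)*(6*j - x) + (j - x)*(x - 1) - (6*j - x)*(x - 1))/((6*j - x)^2*(x - 1)^2)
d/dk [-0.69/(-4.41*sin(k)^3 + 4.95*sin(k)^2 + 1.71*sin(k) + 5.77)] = (-9.1287*sin(k)^2 + 6.831*sin(k) + 1.1799)*cos(k)/(-4.41*sin(k)^3 + 4.95*sin(k)^2 + 1.71*sin(k) + 5.77)^2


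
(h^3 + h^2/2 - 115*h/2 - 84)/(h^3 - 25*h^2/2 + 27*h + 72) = (h + 7)/(h - 6)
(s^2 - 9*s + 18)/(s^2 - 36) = (s - 3)/(s + 6)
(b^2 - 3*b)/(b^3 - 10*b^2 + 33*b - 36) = b/(b^2 - 7*b + 12)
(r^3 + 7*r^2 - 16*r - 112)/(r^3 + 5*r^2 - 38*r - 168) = (r - 4)/(r - 6)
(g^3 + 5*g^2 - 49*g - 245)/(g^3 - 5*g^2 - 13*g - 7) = (g^2 + 12*g + 35)/(g^2 + 2*g + 1)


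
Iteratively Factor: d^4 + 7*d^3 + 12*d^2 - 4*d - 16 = (d + 4)*(d^3 + 3*d^2 - 4) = (d - 1)*(d + 4)*(d^2 + 4*d + 4) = (d - 1)*(d + 2)*(d + 4)*(d + 2)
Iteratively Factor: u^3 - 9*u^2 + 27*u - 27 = (u - 3)*(u^2 - 6*u + 9) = (u - 3)^2*(u - 3)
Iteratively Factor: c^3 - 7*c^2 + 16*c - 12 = (c - 2)*(c^2 - 5*c + 6) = (c - 2)^2*(c - 3)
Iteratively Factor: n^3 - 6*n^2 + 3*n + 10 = (n - 2)*(n^2 - 4*n - 5) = (n - 2)*(n + 1)*(n - 5)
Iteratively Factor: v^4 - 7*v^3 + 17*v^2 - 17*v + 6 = (v - 3)*(v^3 - 4*v^2 + 5*v - 2) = (v - 3)*(v - 2)*(v^2 - 2*v + 1) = (v - 3)*(v - 2)*(v - 1)*(v - 1)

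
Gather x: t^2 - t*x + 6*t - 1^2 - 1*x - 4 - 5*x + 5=t^2 + 6*t + x*(-t - 6)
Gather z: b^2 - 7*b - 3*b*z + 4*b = b^2 - 3*b*z - 3*b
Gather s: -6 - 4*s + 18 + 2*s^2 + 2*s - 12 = 2*s^2 - 2*s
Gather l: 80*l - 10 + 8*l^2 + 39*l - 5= 8*l^2 + 119*l - 15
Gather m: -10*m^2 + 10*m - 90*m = -10*m^2 - 80*m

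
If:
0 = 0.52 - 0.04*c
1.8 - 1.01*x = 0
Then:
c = 13.00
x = 1.78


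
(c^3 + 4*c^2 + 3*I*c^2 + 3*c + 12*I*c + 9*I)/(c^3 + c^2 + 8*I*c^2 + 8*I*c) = (c^2 + 3*c*(1 + I) + 9*I)/(c*(c + 8*I))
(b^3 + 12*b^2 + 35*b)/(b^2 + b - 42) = b*(b + 5)/(b - 6)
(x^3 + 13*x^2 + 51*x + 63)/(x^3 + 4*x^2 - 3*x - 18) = (x + 7)/(x - 2)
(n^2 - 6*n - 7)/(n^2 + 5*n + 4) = (n - 7)/(n + 4)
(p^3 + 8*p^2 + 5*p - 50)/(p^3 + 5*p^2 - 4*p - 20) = (p + 5)/(p + 2)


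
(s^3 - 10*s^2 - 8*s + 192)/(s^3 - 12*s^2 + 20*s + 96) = (s + 4)/(s + 2)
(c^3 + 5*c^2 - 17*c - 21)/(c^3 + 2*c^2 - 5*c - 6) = (c^2 + 4*c - 21)/(c^2 + c - 6)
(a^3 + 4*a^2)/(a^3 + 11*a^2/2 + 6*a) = 2*a/(2*a + 3)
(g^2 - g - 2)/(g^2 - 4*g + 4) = (g + 1)/(g - 2)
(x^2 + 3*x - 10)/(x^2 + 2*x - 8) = (x + 5)/(x + 4)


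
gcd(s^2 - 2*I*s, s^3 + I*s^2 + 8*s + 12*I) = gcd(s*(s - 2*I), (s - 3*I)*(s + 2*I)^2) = 1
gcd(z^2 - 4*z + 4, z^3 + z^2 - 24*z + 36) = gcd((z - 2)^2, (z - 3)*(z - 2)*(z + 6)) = z - 2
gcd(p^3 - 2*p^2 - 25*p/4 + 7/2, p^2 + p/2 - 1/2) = p - 1/2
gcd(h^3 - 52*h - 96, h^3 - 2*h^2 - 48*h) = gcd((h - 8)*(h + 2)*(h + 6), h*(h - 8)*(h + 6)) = h^2 - 2*h - 48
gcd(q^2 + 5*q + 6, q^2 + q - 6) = q + 3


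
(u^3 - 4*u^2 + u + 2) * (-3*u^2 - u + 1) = -3*u^5 + 11*u^4 + 2*u^3 - 11*u^2 - u + 2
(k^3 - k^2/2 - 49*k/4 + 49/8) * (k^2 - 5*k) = k^5 - 11*k^4/2 - 39*k^3/4 + 539*k^2/8 - 245*k/8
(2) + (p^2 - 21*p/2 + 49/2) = p^2 - 21*p/2 + 53/2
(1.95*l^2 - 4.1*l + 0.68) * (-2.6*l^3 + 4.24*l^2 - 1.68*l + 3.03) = -5.07*l^5 + 18.928*l^4 - 22.428*l^3 + 15.6797*l^2 - 13.5654*l + 2.0604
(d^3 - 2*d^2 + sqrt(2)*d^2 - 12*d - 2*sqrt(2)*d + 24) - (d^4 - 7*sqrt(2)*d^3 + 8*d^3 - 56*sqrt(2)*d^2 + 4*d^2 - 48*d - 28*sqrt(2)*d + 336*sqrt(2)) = -d^4 - 7*d^3 + 7*sqrt(2)*d^3 - 6*d^2 + 57*sqrt(2)*d^2 + 36*d + 26*sqrt(2)*d - 336*sqrt(2) + 24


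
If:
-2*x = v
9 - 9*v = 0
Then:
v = 1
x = -1/2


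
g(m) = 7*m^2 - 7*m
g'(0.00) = -7.00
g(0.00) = 0.00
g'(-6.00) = -91.00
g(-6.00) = 294.00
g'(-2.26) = -38.64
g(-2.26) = 51.57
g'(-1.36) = -26.04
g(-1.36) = 22.47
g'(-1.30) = -25.20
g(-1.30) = 20.93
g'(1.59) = 15.26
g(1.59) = 6.57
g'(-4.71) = -72.94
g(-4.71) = 188.26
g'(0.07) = -6.02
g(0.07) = -0.46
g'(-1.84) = -32.76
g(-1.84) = 36.58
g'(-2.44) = -41.16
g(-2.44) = 58.76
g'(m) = 14*m - 7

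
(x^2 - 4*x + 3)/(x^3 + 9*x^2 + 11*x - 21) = (x - 3)/(x^2 + 10*x + 21)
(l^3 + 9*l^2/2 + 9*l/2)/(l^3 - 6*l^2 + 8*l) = (2*l^2 + 9*l + 9)/(2*(l^2 - 6*l + 8))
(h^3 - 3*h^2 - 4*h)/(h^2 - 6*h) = (h^2 - 3*h - 4)/(h - 6)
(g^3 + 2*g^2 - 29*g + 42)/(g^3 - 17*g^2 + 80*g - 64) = (g^3 + 2*g^2 - 29*g + 42)/(g^3 - 17*g^2 + 80*g - 64)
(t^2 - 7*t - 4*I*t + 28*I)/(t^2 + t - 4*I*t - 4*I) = (t - 7)/(t + 1)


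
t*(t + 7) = t^2 + 7*t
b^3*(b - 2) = b^4 - 2*b^3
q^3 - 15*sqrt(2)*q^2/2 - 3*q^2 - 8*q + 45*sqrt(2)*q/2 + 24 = (q - 3)*(q - 8*sqrt(2))*(q + sqrt(2)/2)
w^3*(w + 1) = w^4 + w^3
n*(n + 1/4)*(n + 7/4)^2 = n^4 + 15*n^3/4 + 63*n^2/16 + 49*n/64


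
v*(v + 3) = v^2 + 3*v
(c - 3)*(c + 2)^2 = c^3 + c^2 - 8*c - 12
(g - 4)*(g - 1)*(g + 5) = g^3 - 21*g + 20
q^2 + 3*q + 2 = (q + 1)*(q + 2)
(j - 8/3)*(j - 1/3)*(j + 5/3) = j^3 - 4*j^2/3 - 37*j/9 + 40/27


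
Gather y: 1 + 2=3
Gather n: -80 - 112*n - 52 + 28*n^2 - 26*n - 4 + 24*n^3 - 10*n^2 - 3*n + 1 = 24*n^3 + 18*n^2 - 141*n - 135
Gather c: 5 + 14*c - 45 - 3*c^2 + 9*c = -3*c^2 + 23*c - 40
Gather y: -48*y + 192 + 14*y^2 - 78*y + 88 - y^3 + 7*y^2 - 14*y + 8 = -y^3 + 21*y^2 - 140*y + 288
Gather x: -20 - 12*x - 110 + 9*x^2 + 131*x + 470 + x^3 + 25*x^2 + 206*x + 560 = x^3 + 34*x^2 + 325*x + 900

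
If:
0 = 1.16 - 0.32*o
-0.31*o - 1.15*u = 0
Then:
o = 3.62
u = -0.98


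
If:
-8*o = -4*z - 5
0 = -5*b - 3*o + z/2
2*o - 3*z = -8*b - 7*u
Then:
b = -z/5 - 3/8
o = z/2 + 5/8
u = 18*z/35 + 1/4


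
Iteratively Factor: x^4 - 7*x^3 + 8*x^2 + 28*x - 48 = (x + 2)*(x^3 - 9*x^2 + 26*x - 24) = (x - 2)*(x + 2)*(x^2 - 7*x + 12) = (x - 3)*(x - 2)*(x + 2)*(x - 4)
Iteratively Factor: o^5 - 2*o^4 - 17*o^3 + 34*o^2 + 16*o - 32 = (o - 2)*(o^4 - 17*o^2 + 16) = (o - 2)*(o - 1)*(o^3 + o^2 - 16*o - 16) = (o - 2)*(o - 1)*(o + 1)*(o^2 - 16) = (o - 4)*(o - 2)*(o - 1)*(o + 1)*(o + 4)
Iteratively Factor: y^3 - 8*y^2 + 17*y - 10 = (y - 2)*(y^2 - 6*y + 5) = (y - 5)*(y - 2)*(y - 1)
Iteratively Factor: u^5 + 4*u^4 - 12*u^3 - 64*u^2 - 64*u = (u + 2)*(u^4 + 2*u^3 - 16*u^2 - 32*u) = (u - 4)*(u + 2)*(u^3 + 6*u^2 + 8*u) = (u - 4)*(u + 2)^2*(u^2 + 4*u) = (u - 4)*(u + 2)^2*(u + 4)*(u)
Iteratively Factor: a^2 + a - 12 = (a + 4)*(a - 3)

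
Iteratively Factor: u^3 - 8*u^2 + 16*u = (u - 4)*(u^2 - 4*u) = u*(u - 4)*(u - 4)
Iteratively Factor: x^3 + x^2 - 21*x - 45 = (x - 5)*(x^2 + 6*x + 9) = (x - 5)*(x + 3)*(x + 3)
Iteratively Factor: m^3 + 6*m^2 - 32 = (m + 4)*(m^2 + 2*m - 8) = (m + 4)^2*(m - 2)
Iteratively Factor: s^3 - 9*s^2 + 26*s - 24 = (s - 3)*(s^2 - 6*s + 8) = (s - 4)*(s - 3)*(s - 2)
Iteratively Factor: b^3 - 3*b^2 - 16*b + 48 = (b - 3)*(b^2 - 16) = (b - 3)*(b + 4)*(b - 4)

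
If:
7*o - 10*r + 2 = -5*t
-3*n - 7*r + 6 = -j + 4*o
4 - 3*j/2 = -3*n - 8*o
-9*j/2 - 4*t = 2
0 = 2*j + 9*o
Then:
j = -276/97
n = -3878/873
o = 184/291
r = 580/291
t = 262/97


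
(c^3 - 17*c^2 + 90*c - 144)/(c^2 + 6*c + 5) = (c^3 - 17*c^2 + 90*c - 144)/(c^2 + 6*c + 5)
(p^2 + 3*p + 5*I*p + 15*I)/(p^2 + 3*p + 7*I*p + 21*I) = (p + 5*I)/(p + 7*I)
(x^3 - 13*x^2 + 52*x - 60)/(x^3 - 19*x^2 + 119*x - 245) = (x^2 - 8*x + 12)/(x^2 - 14*x + 49)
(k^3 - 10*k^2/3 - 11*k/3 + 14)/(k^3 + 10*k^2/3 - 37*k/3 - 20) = (3*k^2 - k - 14)/(3*k^2 + 19*k + 20)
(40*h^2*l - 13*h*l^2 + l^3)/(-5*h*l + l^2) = -8*h + l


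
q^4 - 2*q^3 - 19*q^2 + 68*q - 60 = (q - 3)*(q - 2)^2*(q + 5)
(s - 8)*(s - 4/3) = s^2 - 28*s/3 + 32/3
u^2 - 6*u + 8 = (u - 4)*(u - 2)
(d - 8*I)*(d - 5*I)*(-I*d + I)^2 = -d^4 + 2*d^3 + 13*I*d^3 + 39*d^2 - 26*I*d^2 - 80*d + 13*I*d + 40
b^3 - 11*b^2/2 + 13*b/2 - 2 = (b - 4)*(b - 1)*(b - 1/2)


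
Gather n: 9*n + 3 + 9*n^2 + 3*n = 9*n^2 + 12*n + 3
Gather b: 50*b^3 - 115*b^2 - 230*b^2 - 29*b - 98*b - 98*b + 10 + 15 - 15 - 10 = 50*b^3 - 345*b^2 - 225*b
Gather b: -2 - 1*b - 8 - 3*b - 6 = -4*b - 16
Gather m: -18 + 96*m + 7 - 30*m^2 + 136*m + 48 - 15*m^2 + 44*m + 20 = -45*m^2 + 276*m + 57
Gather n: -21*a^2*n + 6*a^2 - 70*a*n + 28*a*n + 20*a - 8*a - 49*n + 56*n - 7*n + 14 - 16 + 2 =6*a^2 + 12*a + n*(-21*a^2 - 42*a)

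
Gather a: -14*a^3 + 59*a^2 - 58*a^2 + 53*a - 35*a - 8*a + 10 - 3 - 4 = -14*a^3 + a^2 + 10*a + 3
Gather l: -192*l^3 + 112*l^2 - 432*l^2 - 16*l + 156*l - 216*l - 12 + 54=-192*l^3 - 320*l^2 - 76*l + 42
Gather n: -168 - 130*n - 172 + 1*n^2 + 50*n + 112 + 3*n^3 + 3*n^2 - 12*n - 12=3*n^3 + 4*n^2 - 92*n - 240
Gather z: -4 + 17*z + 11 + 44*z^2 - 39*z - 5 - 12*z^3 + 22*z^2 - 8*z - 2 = -12*z^3 + 66*z^2 - 30*z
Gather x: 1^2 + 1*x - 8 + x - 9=2*x - 16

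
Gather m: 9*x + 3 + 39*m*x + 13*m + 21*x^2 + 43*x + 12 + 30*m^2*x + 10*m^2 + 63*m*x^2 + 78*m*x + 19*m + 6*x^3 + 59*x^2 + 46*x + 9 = m^2*(30*x + 10) + m*(63*x^2 + 117*x + 32) + 6*x^3 + 80*x^2 + 98*x + 24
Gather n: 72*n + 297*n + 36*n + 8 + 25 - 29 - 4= 405*n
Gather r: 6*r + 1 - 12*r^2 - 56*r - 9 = -12*r^2 - 50*r - 8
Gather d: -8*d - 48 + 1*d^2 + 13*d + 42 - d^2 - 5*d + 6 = 0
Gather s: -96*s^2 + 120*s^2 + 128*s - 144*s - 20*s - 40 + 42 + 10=24*s^2 - 36*s + 12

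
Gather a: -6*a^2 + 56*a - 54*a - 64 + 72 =-6*a^2 + 2*a + 8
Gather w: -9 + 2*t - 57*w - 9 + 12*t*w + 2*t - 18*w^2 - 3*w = 4*t - 18*w^2 + w*(12*t - 60) - 18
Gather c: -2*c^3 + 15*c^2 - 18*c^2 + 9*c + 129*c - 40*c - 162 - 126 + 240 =-2*c^3 - 3*c^2 + 98*c - 48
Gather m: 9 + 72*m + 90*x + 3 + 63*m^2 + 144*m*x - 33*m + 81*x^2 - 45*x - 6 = 63*m^2 + m*(144*x + 39) + 81*x^2 + 45*x + 6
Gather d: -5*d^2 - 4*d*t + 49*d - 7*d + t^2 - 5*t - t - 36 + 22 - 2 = -5*d^2 + d*(42 - 4*t) + t^2 - 6*t - 16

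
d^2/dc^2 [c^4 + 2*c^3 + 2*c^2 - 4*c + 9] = 12*c^2 + 12*c + 4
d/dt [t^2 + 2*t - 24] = 2*t + 2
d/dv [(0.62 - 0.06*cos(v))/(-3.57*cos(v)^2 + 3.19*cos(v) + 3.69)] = (0.2142*cos(v)^2 - 4.4268*cos(v) + 2.1992)*sin(v)/(12.7449*cos(v)^4 - 22.7766*cos(v)^3 - 16.1705*cos(v)^2 + 23.5422*cos(v) + 13.6161)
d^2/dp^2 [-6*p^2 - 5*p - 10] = -12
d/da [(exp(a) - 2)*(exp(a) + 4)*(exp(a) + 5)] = (3*exp(2*a) + 14*exp(a) + 2)*exp(a)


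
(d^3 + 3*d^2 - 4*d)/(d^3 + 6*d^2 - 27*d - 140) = d*(d - 1)/(d^2 + 2*d - 35)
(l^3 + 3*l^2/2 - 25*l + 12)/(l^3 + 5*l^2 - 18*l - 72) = (l - 1/2)/(l + 3)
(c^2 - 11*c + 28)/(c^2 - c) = (c^2 - 11*c + 28)/(c*(c - 1))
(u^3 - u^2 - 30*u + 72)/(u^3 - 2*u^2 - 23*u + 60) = (u + 6)/(u + 5)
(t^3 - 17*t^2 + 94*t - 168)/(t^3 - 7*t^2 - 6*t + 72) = (t - 7)/(t + 3)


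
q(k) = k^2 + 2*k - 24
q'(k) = 2*k + 2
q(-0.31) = -24.52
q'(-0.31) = 1.38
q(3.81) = -1.86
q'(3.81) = 9.62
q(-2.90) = -21.39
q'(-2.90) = -3.80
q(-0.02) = -24.04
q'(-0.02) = 1.96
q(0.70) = -22.11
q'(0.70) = 3.40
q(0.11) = -23.77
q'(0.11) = 2.22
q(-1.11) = -24.99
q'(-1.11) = -0.22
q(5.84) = 21.79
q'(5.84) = 13.68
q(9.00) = 75.00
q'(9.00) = 20.00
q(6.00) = 24.00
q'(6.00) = 14.00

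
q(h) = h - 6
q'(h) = 1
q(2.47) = -3.53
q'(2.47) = 1.00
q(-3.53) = -9.53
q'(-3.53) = 1.00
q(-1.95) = -7.95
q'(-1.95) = 1.00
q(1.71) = -4.29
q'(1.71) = 1.00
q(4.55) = -1.45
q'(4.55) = 1.00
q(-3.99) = -9.99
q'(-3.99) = 1.00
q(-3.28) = -9.28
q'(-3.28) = 1.00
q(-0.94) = -6.94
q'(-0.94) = 1.00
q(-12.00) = -18.00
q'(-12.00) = 1.00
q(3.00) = -3.00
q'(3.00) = 1.00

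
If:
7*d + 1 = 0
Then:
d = -1/7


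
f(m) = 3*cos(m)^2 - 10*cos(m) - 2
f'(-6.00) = 1.18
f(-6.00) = -8.84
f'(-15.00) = -9.47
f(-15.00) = 7.33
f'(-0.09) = -0.36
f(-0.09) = -8.98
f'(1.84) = 11.18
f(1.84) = 0.87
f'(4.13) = -11.11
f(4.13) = 4.41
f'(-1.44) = -9.14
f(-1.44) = -3.25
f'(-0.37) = -1.59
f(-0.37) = -8.72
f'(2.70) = 6.59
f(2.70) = 9.49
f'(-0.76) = -3.89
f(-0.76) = -7.67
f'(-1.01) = -5.77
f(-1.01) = -6.47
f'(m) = -6*sin(m)*cos(m) + 10*sin(m)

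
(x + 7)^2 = x^2 + 14*x + 49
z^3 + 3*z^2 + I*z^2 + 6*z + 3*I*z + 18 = (z + 3)*(z - 2*I)*(z + 3*I)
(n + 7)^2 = n^2 + 14*n + 49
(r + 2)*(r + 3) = r^2 + 5*r + 6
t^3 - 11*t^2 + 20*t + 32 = (t - 8)*(t - 4)*(t + 1)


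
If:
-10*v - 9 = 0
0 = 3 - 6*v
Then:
No Solution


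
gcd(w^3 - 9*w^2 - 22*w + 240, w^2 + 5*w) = w + 5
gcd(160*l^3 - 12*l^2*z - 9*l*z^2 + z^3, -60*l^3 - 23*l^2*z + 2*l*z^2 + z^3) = -20*l^2 - l*z + z^2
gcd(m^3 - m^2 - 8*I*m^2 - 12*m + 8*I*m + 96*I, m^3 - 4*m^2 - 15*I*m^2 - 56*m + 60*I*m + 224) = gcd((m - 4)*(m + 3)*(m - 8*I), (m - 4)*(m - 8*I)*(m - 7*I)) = m^2 + m*(-4 - 8*I) + 32*I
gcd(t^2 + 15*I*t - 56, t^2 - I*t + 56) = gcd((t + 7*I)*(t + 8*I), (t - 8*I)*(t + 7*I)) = t + 7*I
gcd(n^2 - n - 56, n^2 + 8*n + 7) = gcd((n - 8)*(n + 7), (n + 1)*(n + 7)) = n + 7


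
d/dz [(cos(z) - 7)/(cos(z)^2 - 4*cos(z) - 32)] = (cos(z)^2 - 14*cos(z) + 60)*sin(z)/(sin(z)^2 + 4*cos(z) + 31)^2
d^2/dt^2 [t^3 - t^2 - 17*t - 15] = 6*t - 2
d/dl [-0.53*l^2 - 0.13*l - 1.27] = -1.06*l - 0.13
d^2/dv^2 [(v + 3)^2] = 2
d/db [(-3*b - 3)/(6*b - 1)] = 21/(6*b - 1)^2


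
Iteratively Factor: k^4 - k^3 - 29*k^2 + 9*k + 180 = (k + 3)*(k^3 - 4*k^2 - 17*k + 60) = (k - 5)*(k + 3)*(k^2 + k - 12) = (k - 5)*(k + 3)*(k + 4)*(k - 3)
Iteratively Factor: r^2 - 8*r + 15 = (r - 5)*(r - 3)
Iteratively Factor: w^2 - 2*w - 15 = (w - 5)*(w + 3)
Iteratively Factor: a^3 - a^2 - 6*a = (a - 3)*(a^2 + 2*a) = a*(a - 3)*(a + 2)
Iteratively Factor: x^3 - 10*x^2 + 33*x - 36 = (x - 3)*(x^2 - 7*x + 12) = (x - 3)^2*(x - 4)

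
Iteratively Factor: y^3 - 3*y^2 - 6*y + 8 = (y - 4)*(y^2 + y - 2) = (y - 4)*(y - 1)*(y + 2)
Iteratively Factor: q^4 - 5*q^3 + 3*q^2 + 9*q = (q - 3)*(q^3 - 2*q^2 - 3*q) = (q - 3)*(q + 1)*(q^2 - 3*q) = (q - 3)^2*(q + 1)*(q)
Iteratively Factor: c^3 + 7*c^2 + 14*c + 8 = (c + 4)*(c^2 + 3*c + 2) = (c + 1)*(c + 4)*(c + 2)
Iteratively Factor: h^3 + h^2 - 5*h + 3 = (h + 3)*(h^2 - 2*h + 1) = (h - 1)*(h + 3)*(h - 1)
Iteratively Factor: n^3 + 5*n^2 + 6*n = (n + 3)*(n^2 + 2*n) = (n + 2)*(n + 3)*(n)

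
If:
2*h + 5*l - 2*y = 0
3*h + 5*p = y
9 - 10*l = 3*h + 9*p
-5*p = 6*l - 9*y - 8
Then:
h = -2420/1679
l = 942/1679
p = 1439/1679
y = -65/1679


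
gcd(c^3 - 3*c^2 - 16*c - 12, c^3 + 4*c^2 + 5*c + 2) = c^2 + 3*c + 2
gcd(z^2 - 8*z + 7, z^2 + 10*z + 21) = 1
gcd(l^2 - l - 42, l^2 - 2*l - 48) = l + 6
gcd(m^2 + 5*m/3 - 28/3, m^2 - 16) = m + 4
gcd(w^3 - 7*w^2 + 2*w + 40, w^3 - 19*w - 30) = w^2 - 3*w - 10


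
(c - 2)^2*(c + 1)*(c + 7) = c^4 + 4*c^3 - 21*c^2 + 4*c + 28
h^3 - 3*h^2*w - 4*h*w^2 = h*(h - 4*w)*(h + w)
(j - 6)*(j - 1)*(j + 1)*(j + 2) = j^4 - 4*j^3 - 13*j^2 + 4*j + 12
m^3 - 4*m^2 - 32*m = m*(m - 8)*(m + 4)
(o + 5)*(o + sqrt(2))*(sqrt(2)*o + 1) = sqrt(2)*o^3 + 3*o^2 + 5*sqrt(2)*o^2 + sqrt(2)*o + 15*o + 5*sqrt(2)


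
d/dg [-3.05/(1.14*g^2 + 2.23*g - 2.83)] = (6.954*g + 6.8015)/(1.14*g^2 + 2.23*g - 2.83)^2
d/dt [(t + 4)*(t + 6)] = 2*t + 10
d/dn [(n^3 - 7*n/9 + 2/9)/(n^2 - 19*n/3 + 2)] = (n^2 - 12*n - 4/3)/(n^2 - 12*n + 36)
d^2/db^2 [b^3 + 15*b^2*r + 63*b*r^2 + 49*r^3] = 6*b + 30*r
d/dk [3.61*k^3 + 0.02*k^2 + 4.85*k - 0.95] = 10.83*k^2 + 0.04*k + 4.85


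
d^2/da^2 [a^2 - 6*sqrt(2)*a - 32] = 2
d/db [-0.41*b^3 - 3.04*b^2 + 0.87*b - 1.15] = -1.23*b^2 - 6.08*b + 0.87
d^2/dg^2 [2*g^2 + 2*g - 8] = 4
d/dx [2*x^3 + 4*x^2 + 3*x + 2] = 6*x^2 + 8*x + 3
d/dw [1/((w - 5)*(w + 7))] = 2*(-w - 1)/(w^4 + 4*w^3 - 66*w^2 - 140*w + 1225)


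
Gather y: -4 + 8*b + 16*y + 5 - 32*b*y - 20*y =8*b + y*(-32*b - 4) + 1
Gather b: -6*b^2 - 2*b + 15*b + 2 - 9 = -6*b^2 + 13*b - 7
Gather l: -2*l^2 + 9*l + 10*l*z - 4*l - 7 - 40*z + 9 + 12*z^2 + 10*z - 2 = -2*l^2 + l*(10*z + 5) + 12*z^2 - 30*z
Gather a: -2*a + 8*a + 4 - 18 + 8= 6*a - 6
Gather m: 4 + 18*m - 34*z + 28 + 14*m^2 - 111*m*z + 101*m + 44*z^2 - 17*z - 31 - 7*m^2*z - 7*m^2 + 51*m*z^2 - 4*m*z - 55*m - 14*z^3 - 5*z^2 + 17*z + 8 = m^2*(7 - 7*z) + m*(51*z^2 - 115*z + 64) - 14*z^3 + 39*z^2 - 34*z + 9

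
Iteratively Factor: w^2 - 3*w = (w - 3)*(w)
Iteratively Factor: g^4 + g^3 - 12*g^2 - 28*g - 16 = (g + 2)*(g^3 - g^2 - 10*g - 8) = (g - 4)*(g + 2)*(g^2 + 3*g + 2) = (g - 4)*(g + 1)*(g + 2)*(g + 2)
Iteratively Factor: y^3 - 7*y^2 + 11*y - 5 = (y - 1)*(y^2 - 6*y + 5) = (y - 1)^2*(y - 5)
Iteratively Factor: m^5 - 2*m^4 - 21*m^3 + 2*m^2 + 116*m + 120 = (m + 2)*(m^4 - 4*m^3 - 13*m^2 + 28*m + 60) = (m - 3)*(m + 2)*(m^3 - m^2 - 16*m - 20) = (m - 5)*(m - 3)*(m + 2)*(m^2 + 4*m + 4) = (m - 5)*(m - 3)*(m + 2)^2*(m + 2)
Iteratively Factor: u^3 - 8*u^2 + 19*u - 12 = (u - 3)*(u^2 - 5*u + 4) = (u - 4)*(u - 3)*(u - 1)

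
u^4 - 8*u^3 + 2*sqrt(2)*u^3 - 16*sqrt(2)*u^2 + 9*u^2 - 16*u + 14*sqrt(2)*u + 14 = (u - 7)*(u - 1)*(u + sqrt(2))^2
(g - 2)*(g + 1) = g^2 - g - 2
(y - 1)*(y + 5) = y^2 + 4*y - 5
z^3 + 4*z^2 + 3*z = z*(z + 1)*(z + 3)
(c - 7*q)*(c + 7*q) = c^2 - 49*q^2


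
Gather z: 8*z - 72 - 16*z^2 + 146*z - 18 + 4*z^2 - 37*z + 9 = -12*z^2 + 117*z - 81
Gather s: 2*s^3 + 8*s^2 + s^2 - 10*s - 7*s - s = 2*s^3 + 9*s^2 - 18*s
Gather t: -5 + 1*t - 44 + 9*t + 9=10*t - 40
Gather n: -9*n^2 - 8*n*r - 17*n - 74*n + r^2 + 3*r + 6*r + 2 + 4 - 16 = -9*n^2 + n*(-8*r - 91) + r^2 + 9*r - 10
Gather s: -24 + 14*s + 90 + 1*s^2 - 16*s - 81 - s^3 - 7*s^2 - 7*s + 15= -s^3 - 6*s^2 - 9*s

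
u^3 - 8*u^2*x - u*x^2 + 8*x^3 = (u - 8*x)*(u - x)*(u + x)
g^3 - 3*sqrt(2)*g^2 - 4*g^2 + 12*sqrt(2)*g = g*(g - 4)*(g - 3*sqrt(2))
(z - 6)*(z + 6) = z^2 - 36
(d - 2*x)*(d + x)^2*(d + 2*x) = d^4 + 2*d^3*x - 3*d^2*x^2 - 8*d*x^3 - 4*x^4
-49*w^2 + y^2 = (-7*w + y)*(7*w + y)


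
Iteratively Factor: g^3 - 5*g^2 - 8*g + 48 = (g + 3)*(g^2 - 8*g + 16) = (g - 4)*(g + 3)*(g - 4)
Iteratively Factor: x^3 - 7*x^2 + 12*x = (x - 4)*(x^2 - 3*x) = (x - 4)*(x - 3)*(x)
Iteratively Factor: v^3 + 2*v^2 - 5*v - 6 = (v + 1)*(v^2 + v - 6) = (v + 1)*(v + 3)*(v - 2)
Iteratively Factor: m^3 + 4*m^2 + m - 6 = (m + 2)*(m^2 + 2*m - 3) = (m - 1)*(m + 2)*(m + 3)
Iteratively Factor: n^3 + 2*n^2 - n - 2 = (n - 1)*(n^2 + 3*n + 2) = (n - 1)*(n + 2)*(n + 1)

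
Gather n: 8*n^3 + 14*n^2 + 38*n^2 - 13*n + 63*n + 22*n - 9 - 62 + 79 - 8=8*n^3 + 52*n^2 + 72*n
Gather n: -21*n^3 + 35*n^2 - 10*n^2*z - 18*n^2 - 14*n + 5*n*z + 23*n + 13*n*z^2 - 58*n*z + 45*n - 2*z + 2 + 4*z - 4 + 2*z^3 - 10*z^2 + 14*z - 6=-21*n^3 + n^2*(17 - 10*z) + n*(13*z^2 - 53*z + 54) + 2*z^3 - 10*z^2 + 16*z - 8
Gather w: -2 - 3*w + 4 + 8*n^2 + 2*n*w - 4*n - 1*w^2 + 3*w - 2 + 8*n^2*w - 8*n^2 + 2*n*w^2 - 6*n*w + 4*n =w^2*(2*n - 1) + w*(8*n^2 - 4*n)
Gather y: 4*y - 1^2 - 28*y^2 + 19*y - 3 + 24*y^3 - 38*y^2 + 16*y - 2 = 24*y^3 - 66*y^2 + 39*y - 6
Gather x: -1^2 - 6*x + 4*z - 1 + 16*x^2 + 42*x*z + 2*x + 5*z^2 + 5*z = 16*x^2 + x*(42*z - 4) + 5*z^2 + 9*z - 2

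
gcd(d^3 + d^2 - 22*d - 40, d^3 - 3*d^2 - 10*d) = d^2 - 3*d - 10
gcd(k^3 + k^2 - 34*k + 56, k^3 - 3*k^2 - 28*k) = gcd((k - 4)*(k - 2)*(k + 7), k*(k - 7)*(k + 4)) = 1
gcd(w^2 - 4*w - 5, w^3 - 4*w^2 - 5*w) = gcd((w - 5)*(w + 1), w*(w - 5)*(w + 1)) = w^2 - 4*w - 5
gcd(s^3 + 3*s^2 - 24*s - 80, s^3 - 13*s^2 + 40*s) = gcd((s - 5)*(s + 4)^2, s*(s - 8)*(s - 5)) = s - 5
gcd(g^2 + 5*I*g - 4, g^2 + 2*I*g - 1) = g + I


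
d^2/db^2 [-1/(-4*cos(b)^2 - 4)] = (sin(b)^4 + sin(b)^2/2 - 1)/(sin(b)^2 - 2)^3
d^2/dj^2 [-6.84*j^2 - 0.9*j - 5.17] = -13.6800000000000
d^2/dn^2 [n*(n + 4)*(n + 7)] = 6*n + 22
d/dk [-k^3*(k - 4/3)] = 4*k^2*(1 - k)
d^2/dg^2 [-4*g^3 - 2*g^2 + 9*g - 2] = -24*g - 4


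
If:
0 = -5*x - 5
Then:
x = -1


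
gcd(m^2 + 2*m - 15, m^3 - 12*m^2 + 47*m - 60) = m - 3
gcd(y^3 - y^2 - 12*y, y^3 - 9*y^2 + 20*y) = y^2 - 4*y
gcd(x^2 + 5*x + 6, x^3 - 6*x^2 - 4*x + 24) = x + 2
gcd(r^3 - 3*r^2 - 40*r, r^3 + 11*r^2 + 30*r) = r^2 + 5*r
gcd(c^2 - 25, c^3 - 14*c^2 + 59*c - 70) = c - 5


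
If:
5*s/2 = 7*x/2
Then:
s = 7*x/5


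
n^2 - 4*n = n*(n - 4)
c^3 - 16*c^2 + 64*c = c*(c - 8)^2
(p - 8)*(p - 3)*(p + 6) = p^3 - 5*p^2 - 42*p + 144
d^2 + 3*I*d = d*(d + 3*I)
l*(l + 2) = l^2 + 2*l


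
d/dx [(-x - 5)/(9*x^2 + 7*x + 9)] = (-9*x^2 - 7*x + (x + 5)*(18*x + 7) - 9)/(9*x^2 + 7*x + 9)^2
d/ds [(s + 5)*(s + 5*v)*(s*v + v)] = v*(3*s^2 + 10*s*v + 12*s + 30*v + 5)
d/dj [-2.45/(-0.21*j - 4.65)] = -0.5145/(0.21*j + 4.65)^2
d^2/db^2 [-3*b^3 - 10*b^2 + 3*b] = -18*b - 20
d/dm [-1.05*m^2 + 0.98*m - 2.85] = 0.98 - 2.1*m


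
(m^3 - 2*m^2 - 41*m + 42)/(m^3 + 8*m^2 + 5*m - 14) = (m^2 - m - 42)/(m^2 + 9*m + 14)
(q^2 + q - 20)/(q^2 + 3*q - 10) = (q - 4)/(q - 2)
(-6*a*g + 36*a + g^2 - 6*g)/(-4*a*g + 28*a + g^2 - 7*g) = (6*a*g - 36*a - g^2 + 6*g)/(4*a*g - 28*a - g^2 + 7*g)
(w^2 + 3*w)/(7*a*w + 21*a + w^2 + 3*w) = w/(7*a + w)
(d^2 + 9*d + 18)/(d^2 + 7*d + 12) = (d + 6)/(d + 4)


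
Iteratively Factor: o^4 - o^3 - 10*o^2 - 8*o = (o)*(o^3 - o^2 - 10*o - 8) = o*(o + 1)*(o^2 - 2*o - 8) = o*(o - 4)*(o + 1)*(o + 2)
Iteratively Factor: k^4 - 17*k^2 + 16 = (k - 4)*(k^3 + 4*k^2 - k - 4) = (k - 4)*(k - 1)*(k^2 + 5*k + 4) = (k - 4)*(k - 1)*(k + 1)*(k + 4)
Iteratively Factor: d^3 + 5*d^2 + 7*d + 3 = (d + 1)*(d^2 + 4*d + 3) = (d + 1)*(d + 3)*(d + 1)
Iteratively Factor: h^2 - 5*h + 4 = (h - 4)*(h - 1)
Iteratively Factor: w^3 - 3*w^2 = (w - 3)*(w^2) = w*(w - 3)*(w)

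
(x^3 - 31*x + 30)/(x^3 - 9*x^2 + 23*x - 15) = (x + 6)/(x - 3)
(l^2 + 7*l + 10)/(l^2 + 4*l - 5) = (l + 2)/(l - 1)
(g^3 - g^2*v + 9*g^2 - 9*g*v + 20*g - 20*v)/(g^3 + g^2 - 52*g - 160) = (g - v)/(g - 8)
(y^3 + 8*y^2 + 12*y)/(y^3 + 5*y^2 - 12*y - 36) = y/(y - 3)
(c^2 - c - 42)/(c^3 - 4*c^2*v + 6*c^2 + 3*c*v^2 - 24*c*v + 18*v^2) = (c - 7)/(c^2 - 4*c*v + 3*v^2)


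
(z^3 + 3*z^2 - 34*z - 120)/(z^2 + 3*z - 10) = (z^2 - 2*z - 24)/(z - 2)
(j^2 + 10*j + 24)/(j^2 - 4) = (j^2 + 10*j + 24)/(j^2 - 4)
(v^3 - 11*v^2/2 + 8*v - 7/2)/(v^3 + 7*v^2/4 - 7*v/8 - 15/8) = 4*(2*v^2 - 9*v + 7)/(8*v^2 + 22*v + 15)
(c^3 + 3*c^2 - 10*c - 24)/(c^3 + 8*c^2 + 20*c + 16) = (c - 3)/(c + 2)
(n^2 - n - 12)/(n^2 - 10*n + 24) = (n + 3)/(n - 6)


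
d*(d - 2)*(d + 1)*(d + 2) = d^4 + d^3 - 4*d^2 - 4*d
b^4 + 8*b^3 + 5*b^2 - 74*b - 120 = (b - 3)*(b + 2)*(b + 4)*(b + 5)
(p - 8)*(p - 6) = p^2 - 14*p + 48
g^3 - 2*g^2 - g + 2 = (g - 2)*(g - 1)*(g + 1)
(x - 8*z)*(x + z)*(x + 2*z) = x^3 - 5*x^2*z - 22*x*z^2 - 16*z^3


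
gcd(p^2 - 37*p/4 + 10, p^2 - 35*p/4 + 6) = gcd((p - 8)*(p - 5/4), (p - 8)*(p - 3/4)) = p - 8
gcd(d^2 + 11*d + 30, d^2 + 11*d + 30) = d^2 + 11*d + 30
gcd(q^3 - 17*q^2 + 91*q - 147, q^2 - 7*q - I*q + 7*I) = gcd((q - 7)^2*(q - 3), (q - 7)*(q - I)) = q - 7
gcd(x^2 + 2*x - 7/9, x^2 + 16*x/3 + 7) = x + 7/3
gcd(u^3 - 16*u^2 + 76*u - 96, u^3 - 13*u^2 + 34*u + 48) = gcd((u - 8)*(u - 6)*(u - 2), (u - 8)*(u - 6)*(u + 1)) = u^2 - 14*u + 48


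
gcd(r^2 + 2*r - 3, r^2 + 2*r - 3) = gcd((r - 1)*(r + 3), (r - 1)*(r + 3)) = r^2 + 2*r - 3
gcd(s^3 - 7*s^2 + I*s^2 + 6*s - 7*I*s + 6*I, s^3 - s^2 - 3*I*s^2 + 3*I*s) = s - 1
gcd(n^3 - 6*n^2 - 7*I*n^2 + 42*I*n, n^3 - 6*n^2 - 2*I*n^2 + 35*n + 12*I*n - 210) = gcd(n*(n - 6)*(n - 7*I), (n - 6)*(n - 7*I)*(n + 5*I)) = n^2 + n*(-6 - 7*I) + 42*I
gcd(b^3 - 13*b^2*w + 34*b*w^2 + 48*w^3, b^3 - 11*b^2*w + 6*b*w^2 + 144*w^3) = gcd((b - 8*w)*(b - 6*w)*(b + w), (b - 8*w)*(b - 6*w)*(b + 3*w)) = b^2 - 14*b*w + 48*w^2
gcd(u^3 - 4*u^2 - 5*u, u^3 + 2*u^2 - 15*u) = u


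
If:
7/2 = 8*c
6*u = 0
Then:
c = 7/16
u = 0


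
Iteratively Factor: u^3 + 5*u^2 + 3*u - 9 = (u - 1)*(u^2 + 6*u + 9) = (u - 1)*(u + 3)*(u + 3)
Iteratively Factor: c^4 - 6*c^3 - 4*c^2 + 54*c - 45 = (c - 1)*(c^3 - 5*c^2 - 9*c + 45) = (c - 3)*(c - 1)*(c^2 - 2*c - 15) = (c - 3)*(c - 1)*(c + 3)*(c - 5)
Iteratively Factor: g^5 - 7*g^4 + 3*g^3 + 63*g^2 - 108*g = (g - 3)*(g^4 - 4*g^3 - 9*g^2 + 36*g) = (g - 3)^2*(g^3 - g^2 - 12*g) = (g - 4)*(g - 3)^2*(g^2 + 3*g) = g*(g - 4)*(g - 3)^2*(g + 3)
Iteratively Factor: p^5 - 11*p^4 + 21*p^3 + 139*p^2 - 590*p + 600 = (p - 2)*(p^4 - 9*p^3 + 3*p^2 + 145*p - 300) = (p - 5)*(p - 2)*(p^3 - 4*p^2 - 17*p + 60) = (p - 5)*(p - 2)*(p + 4)*(p^2 - 8*p + 15) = (p - 5)^2*(p - 2)*(p + 4)*(p - 3)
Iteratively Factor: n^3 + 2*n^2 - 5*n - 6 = (n - 2)*(n^2 + 4*n + 3) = (n - 2)*(n + 3)*(n + 1)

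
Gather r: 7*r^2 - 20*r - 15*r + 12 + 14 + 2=7*r^2 - 35*r + 28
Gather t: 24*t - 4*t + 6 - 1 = 20*t + 5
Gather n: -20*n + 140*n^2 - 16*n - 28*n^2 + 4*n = 112*n^2 - 32*n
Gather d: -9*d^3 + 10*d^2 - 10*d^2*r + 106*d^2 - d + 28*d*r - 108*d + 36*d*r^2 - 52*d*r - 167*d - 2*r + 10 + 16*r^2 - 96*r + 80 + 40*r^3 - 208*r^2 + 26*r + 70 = -9*d^3 + d^2*(116 - 10*r) + d*(36*r^2 - 24*r - 276) + 40*r^3 - 192*r^2 - 72*r + 160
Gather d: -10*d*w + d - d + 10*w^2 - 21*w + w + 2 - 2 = -10*d*w + 10*w^2 - 20*w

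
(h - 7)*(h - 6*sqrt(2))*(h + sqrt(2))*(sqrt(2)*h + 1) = sqrt(2)*h^4 - 7*sqrt(2)*h^3 - 9*h^3 - 17*sqrt(2)*h^2 + 63*h^2 - 12*h + 119*sqrt(2)*h + 84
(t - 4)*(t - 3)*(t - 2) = t^3 - 9*t^2 + 26*t - 24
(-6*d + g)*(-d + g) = 6*d^2 - 7*d*g + g^2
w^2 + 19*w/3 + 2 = (w + 1/3)*(w + 6)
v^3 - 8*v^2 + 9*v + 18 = (v - 6)*(v - 3)*(v + 1)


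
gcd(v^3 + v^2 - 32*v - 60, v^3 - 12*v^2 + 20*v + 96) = v^2 - 4*v - 12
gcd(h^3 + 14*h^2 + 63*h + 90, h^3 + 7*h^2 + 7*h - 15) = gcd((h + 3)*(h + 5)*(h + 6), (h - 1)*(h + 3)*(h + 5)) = h^2 + 8*h + 15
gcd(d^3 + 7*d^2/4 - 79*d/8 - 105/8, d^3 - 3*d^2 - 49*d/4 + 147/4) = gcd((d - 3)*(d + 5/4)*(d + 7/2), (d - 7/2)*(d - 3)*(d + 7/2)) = d^2 + d/2 - 21/2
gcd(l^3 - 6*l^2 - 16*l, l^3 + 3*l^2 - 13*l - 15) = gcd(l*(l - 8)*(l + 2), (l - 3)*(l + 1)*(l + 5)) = 1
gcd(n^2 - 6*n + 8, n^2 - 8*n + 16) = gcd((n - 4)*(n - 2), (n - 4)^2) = n - 4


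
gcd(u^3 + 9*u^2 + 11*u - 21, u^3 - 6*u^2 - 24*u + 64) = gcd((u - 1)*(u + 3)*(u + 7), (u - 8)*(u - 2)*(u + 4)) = 1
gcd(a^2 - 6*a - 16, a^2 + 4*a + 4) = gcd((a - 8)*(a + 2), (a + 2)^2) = a + 2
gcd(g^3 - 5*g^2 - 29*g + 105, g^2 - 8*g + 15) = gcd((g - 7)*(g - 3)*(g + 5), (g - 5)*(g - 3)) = g - 3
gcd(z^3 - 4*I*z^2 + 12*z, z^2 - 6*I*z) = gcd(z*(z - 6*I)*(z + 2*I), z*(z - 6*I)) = z^2 - 6*I*z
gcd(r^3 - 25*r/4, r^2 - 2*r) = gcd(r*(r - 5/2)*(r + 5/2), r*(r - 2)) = r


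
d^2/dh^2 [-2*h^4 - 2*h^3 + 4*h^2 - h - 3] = -24*h^2 - 12*h + 8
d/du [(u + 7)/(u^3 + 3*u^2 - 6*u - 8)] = (u^3 + 3*u^2 - 6*u - 3*(u + 7)*(u^2 + 2*u - 2) - 8)/(u^3 + 3*u^2 - 6*u - 8)^2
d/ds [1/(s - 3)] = -1/(s - 3)^2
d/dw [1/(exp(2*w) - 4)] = -2*exp(2*w)/(exp(2*w) - 4)^2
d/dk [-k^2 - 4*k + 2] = -2*k - 4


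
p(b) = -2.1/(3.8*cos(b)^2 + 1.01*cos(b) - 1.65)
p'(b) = -2.1*(7.6*sin(b)*cos(b) + 1.01*sin(b))/(3.8*cos(b)^2 + 1.01*cos(b) - 1.65)^2 = -(15.96*cos(b) + 2.121)*sin(b)/(3.8*cos(b)^2 + 1.01*cos(b) - 1.65)^2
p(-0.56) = -1.09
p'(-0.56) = 2.22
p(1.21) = 2.56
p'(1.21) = -10.79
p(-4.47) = 1.25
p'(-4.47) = 0.59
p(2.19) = 2.20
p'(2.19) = 6.36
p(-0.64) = -1.31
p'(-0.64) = 3.46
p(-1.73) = 1.22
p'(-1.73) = -0.14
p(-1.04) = 12.73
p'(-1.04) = 323.37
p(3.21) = -1.87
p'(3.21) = -0.75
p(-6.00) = -0.74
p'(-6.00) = -0.61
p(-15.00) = 9.37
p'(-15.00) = -129.41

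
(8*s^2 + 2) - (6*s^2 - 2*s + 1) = 2*s^2 + 2*s + 1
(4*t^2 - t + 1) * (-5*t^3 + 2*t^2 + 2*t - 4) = -20*t^5 + 13*t^4 + t^3 - 16*t^2 + 6*t - 4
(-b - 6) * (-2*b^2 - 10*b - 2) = 2*b^3 + 22*b^2 + 62*b + 12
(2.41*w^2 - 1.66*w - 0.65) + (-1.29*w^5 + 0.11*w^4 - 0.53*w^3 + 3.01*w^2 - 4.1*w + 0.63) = -1.29*w^5 + 0.11*w^4 - 0.53*w^3 + 5.42*w^2 - 5.76*w - 0.02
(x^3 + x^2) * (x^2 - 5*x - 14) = x^5 - 4*x^4 - 19*x^3 - 14*x^2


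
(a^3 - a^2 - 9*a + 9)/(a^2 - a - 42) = (-a^3 + a^2 + 9*a - 9)/(-a^2 + a + 42)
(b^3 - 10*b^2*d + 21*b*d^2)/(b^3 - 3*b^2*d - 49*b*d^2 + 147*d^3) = b/(b + 7*d)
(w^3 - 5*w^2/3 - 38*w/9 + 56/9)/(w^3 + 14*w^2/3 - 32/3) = (w - 7/3)/(w + 4)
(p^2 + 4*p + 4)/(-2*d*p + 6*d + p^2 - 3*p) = (p^2 + 4*p + 4)/(-2*d*p + 6*d + p^2 - 3*p)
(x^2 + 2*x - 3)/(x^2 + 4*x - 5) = (x + 3)/(x + 5)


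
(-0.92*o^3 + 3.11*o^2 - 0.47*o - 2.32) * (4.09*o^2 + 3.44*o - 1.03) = -3.7628*o^5 + 9.5551*o^4 + 9.7237*o^3 - 14.3089*o^2 - 7.4967*o + 2.3896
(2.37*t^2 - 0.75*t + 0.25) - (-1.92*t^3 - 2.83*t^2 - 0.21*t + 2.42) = 1.92*t^3 + 5.2*t^2 - 0.54*t - 2.17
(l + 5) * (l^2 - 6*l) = l^3 - l^2 - 30*l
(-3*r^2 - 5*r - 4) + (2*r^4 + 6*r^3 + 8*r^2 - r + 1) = 2*r^4 + 6*r^3 + 5*r^2 - 6*r - 3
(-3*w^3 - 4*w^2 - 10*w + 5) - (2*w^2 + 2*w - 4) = -3*w^3 - 6*w^2 - 12*w + 9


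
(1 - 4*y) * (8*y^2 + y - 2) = -32*y^3 + 4*y^2 + 9*y - 2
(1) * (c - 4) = c - 4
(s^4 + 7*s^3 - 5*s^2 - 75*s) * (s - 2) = s^5 + 5*s^4 - 19*s^3 - 65*s^2 + 150*s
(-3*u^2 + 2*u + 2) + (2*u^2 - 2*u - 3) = -u^2 - 1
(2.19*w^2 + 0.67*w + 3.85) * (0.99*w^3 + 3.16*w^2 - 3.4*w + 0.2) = 2.1681*w^5 + 7.5837*w^4 - 1.5173*w^3 + 10.326*w^2 - 12.956*w + 0.77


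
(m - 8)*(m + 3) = m^2 - 5*m - 24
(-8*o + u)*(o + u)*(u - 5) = -8*o^2*u + 40*o^2 - 7*o*u^2 + 35*o*u + u^3 - 5*u^2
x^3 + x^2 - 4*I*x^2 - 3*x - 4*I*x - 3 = (x + 1)*(x - 3*I)*(x - I)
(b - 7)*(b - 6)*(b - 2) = b^3 - 15*b^2 + 68*b - 84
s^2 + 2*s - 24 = (s - 4)*(s + 6)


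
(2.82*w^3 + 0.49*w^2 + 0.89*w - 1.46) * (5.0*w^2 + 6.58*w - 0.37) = 14.1*w^5 + 21.0056*w^4 + 6.6308*w^3 - 1.6251*w^2 - 9.9361*w + 0.5402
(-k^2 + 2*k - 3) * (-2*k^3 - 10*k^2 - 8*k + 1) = 2*k^5 + 6*k^4 - 6*k^3 + 13*k^2 + 26*k - 3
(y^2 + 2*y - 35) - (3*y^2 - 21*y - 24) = -2*y^2 + 23*y - 11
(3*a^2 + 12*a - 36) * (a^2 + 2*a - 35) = 3*a^4 + 18*a^3 - 117*a^2 - 492*a + 1260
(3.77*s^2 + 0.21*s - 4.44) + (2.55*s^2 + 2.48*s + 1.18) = 6.32*s^2 + 2.69*s - 3.26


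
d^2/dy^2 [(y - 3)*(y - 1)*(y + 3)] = 6*y - 2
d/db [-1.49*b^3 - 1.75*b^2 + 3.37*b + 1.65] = -4.47*b^2 - 3.5*b + 3.37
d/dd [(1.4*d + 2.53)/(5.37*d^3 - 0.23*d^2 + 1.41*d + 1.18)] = (-15.036*d^3 - 40.4363*d^2 + 1.1638*d - 1.9153)/(28.8369*d^6 - 2.4702*d^5 + 15.1963*d^4 + 12.0246*d^3 + 1.4453*d^2 + 3.3276*d + 1.3924)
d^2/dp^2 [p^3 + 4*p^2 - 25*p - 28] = 6*p + 8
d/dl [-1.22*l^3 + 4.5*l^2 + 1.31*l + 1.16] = -3.66*l^2 + 9.0*l + 1.31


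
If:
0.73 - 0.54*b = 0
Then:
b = 1.35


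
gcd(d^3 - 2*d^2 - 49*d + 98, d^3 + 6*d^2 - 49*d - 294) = d^2 - 49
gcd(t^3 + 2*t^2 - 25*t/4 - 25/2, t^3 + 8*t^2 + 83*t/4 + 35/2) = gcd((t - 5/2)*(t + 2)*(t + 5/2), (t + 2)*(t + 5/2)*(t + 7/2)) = t^2 + 9*t/2 + 5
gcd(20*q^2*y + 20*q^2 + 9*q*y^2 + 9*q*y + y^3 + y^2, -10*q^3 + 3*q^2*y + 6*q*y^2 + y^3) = 5*q + y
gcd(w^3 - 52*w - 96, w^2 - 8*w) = w - 8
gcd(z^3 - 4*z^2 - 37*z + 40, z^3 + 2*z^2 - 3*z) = z - 1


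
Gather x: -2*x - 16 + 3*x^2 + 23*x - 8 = 3*x^2 + 21*x - 24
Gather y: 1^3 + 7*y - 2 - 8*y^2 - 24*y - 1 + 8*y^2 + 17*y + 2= 0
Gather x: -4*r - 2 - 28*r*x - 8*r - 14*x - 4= -12*r + x*(-28*r - 14) - 6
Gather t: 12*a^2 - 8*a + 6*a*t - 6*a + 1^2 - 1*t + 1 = 12*a^2 - 14*a + t*(6*a - 1) + 2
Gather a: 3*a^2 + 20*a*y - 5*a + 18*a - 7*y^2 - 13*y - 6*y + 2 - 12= 3*a^2 + a*(20*y + 13) - 7*y^2 - 19*y - 10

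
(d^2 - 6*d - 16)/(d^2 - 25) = (d^2 - 6*d - 16)/(d^2 - 25)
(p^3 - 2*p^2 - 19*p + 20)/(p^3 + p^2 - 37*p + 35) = (p + 4)/(p + 7)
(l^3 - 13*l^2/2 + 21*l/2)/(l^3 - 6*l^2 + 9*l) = (l - 7/2)/(l - 3)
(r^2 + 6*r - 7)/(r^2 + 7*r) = (r - 1)/r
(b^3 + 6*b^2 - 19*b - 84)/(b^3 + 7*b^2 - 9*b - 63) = (b - 4)/(b - 3)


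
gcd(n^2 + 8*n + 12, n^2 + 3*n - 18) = n + 6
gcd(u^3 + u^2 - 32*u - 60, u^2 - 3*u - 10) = u + 2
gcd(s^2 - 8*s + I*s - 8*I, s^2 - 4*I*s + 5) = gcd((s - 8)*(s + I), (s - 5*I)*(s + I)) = s + I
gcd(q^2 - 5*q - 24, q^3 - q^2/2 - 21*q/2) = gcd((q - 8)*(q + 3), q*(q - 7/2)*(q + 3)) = q + 3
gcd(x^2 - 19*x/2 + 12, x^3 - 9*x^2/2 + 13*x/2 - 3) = x - 3/2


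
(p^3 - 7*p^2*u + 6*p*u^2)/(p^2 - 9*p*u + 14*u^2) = p*(p^2 - 7*p*u + 6*u^2)/(p^2 - 9*p*u + 14*u^2)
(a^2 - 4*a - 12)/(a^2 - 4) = (a - 6)/(a - 2)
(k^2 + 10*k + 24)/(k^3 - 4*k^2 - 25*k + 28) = (k + 6)/(k^2 - 8*k + 7)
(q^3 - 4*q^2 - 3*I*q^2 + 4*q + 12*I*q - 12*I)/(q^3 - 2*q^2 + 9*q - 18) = (q - 2)/(q + 3*I)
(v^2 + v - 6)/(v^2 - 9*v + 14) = (v + 3)/(v - 7)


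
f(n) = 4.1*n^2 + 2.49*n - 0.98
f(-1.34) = 3.05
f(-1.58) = 5.32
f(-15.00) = 884.17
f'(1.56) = 15.28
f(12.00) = 619.30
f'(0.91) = 9.95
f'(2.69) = 24.55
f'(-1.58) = -10.47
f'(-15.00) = -120.51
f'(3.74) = 33.16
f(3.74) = 65.68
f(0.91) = 4.68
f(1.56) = 12.88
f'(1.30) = 13.15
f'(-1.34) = -8.50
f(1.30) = 9.19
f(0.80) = 3.64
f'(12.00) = 100.89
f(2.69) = 35.39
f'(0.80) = 9.05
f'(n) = 8.2*n + 2.49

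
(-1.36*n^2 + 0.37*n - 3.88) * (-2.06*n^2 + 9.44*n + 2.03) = 2.8016*n^4 - 13.6006*n^3 + 8.7248*n^2 - 35.8761*n - 7.8764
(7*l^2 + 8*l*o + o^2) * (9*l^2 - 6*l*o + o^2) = 63*l^4 + 30*l^3*o - 32*l^2*o^2 + 2*l*o^3 + o^4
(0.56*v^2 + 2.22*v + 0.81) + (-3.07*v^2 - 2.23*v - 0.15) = -2.51*v^2 - 0.00999999999999979*v + 0.66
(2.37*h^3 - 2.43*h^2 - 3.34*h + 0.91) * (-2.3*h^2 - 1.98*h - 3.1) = -5.451*h^5 + 0.896399999999999*h^4 + 5.1464*h^3 + 12.0532*h^2 + 8.5522*h - 2.821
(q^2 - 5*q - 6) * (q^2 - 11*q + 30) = q^4 - 16*q^3 + 79*q^2 - 84*q - 180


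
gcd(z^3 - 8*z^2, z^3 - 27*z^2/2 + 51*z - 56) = z - 8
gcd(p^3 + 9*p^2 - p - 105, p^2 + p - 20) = p + 5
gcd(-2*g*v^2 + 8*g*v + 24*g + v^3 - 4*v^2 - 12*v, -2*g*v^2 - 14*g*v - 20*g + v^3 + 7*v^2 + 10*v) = -2*g*v - 4*g + v^2 + 2*v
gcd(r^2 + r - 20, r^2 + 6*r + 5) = r + 5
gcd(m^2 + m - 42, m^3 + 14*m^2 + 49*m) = m + 7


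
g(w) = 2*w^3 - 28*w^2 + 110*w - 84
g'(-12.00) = 1646.00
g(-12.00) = -8892.00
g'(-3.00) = 332.00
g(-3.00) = -720.00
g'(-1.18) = 184.43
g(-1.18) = -256.07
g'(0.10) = 104.46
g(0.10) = -73.28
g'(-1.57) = 212.71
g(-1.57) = -333.46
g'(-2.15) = 258.14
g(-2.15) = -469.81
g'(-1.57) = 212.71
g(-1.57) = -333.46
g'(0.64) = 76.62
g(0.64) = -24.54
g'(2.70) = 2.54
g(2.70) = 48.25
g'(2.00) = 22.00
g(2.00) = 40.00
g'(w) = 6*w^2 - 56*w + 110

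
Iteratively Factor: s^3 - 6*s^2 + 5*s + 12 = (s - 4)*(s^2 - 2*s - 3) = (s - 4)*(s - 3)*(s + 1)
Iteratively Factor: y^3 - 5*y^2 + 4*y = (y)*(y^2 - 5*y + 4) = y*(y - 4)*(y - 1)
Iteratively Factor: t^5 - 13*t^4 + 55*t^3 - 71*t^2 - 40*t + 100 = (t - 2)*(t^4 - 11*t^3 + 33*t^2 - 5*t - 50) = (t - 5)*(t - 2)*(t^3 - 6*t^2 + 3*t + 10) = (t - 5)*(t - 2)^2*(t^2 - 4*t - 5) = (t - 5)*(t - 2)^2*(t + 1)*(t - 5)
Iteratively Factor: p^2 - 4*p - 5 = (p - 5)*(p + 1)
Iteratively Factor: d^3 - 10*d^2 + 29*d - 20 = (d - 1)*(d^2 - 9*d + 20) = (d - 5)*(d - 1)*(d - 4)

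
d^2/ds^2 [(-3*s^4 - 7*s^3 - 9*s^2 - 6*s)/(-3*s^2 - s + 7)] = 2*(27*s^6 + 27*s^5 - 180*s^4 + 13*s^3 + 1302*s^2 + 1407*s + 483)/(27*s^6 + 27*s^5 - 180*s^4 - 125*s^3 + 420*s^2 + 147*s - 343)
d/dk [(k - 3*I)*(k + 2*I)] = 2*k - I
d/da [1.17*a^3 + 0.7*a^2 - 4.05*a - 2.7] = 3.51*a^2 + 1.4*a - 4.05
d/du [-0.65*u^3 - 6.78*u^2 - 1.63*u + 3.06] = -1.95*u^2 - 13.56*u - 1.63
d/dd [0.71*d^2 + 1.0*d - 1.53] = 1.42*d + 1.0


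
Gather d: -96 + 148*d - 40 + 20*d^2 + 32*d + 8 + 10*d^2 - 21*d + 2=30*d^2 + 159*d - 126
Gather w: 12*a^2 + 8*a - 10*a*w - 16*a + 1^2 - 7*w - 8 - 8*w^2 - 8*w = 12*a^2 - 8*a - 8*w^2 + w*(-10*a - 15) - 7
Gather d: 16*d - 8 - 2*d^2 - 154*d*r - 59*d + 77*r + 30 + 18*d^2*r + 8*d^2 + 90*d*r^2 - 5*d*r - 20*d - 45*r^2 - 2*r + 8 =d^2*(18*r + 6) + d*(90*r^2 - 159*r - 63) - 45*r^2 + 75*r + 30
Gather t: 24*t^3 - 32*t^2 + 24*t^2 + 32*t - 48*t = 24*t^3 - 8*t^2 - 16*t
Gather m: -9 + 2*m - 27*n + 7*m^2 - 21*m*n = 7*m^2 + m*(2 - 21*n) - 27*n - 9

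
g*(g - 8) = g^2 - 8*g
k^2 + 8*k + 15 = (k + 3)*(k + 5)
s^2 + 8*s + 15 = (s + 3)*(s + 5)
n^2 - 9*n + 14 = (n - 7)*(n - 2)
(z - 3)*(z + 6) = z^2 + 3*z - 18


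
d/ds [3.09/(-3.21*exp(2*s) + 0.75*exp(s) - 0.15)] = (19.8378*exp(s) - 2.3175)*exp(s)/(3.21*exp(2*s) - 0.75*exp(s) + 0.15)^2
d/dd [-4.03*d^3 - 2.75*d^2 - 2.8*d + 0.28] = -12.09*d^2 - 5.5*d - 2.8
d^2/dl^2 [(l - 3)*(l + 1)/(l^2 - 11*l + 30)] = 6*(3*l^3 - 33*l^2 + 93*l - 11)/(l^6 - 33*l^5 + 453*l^4 - 3311*l^3 + 13590*l^2 - 29700*l + 27000)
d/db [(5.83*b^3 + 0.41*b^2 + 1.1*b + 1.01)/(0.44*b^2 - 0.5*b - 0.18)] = (2.5652*b^4 - 5.83*b^3 - 3.8372*b^2 - 1.0364*b + 0.307)/(0.1936*b^4 - 0.44*b^3 + 0.0916*b^2 + 0.18*b + 0.0324)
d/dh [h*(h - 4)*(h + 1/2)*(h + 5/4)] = 4*h^3 - 27*h^2/4 - 51*h/4 - 5/2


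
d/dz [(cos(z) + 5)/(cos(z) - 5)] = 10*sin(z)/(cos(z) - 5)^2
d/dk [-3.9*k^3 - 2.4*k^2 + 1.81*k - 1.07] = -11.7*k^2 - 4.8*k + 1.81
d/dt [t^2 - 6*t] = 2*t - 6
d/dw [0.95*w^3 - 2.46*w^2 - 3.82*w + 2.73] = 2.85*w^2 - 4.92*w - 3.82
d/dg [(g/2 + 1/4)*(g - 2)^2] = (g/2 - 1)*(3*g - 1)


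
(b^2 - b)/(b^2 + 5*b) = (b - 1)/(b + 5)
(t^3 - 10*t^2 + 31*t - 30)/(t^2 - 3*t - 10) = (t^2 - 5*t + 6)/(t + 2)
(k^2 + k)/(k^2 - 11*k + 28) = k*(k + 1)/(k^2 - 11*k + 28)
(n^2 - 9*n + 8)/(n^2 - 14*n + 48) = (n - 1)/(n - 6)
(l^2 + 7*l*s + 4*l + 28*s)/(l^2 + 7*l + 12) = (l + 7*s)/(l + 3)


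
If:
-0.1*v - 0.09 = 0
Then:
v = -0.90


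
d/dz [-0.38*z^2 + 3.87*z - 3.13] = 3.87 - 0.76*z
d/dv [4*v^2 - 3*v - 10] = 8*v - 3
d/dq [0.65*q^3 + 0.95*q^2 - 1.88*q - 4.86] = 1.95*q^2 + 1.9*q - 1.88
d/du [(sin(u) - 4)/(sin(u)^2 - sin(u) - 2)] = (8*sin(u) + cos(u)^2 - 7)*cos(u)/(sin(u) + cos(u)^2 + 1)^2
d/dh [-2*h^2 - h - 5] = -4*h - 1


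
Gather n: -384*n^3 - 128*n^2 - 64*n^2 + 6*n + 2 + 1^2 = -384*n^3 - 192*n^2 + 6*n + 3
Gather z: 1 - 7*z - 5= -7*z - 4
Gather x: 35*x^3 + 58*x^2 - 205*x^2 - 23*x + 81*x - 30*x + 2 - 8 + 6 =35*x^3 - 147*x^2 + 28*x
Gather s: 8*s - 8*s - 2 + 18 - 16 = 0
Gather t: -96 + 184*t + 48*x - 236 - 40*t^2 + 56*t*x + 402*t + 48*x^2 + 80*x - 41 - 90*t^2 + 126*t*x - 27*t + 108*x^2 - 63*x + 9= -130*t^2 + t*(182*x + 559) + 156*x^2 + 65*x - 364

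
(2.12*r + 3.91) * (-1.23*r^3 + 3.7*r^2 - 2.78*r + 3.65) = -2.6076*r^4 + 3.0347*r^3 + 8.5734*r^2 - 3.1318*r + 14.2715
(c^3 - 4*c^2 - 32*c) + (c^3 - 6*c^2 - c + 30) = 2*c^3 - 10*c^2 - 33*c + 30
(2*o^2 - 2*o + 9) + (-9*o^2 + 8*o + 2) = -7*o^2 + 6*o + 11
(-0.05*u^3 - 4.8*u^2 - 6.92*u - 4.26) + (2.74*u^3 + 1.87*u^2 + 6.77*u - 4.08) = 2.69*u^3 - 2.93*u^2 - 0.15*u - 8.34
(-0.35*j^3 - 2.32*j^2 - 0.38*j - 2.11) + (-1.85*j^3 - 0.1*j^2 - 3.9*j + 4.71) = -2.2*j^3 - 2.42*j^2 - 4.28*j + 2.6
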